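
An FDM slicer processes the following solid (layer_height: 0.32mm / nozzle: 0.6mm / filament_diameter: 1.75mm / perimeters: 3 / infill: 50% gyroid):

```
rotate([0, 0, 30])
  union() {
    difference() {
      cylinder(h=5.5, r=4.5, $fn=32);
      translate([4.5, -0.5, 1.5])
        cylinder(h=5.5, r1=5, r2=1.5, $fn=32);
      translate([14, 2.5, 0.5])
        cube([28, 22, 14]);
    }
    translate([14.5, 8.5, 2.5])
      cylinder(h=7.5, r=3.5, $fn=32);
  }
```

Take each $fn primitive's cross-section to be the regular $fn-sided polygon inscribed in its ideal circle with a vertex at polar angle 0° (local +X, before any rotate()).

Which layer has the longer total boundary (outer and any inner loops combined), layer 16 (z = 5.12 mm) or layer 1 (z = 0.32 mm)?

Layer 16 (z = 5.12): the cylinder: section is a regular 32-gon, circumradius r=4.5 (perimeter = 2·32·4.500·sin(180°/32) = 28.23 mm); the cone at (4.5, -0.5) (r1=5→r2=1.5) has section circumradius 2.696 here — a regular 32-gon (perimeter = 2·32·2.696·sin(180°/32) = 16.91 mm); the 28×22 cube at (14, 2.5) contributes its full rectangle (perimeter 100.00 mm); Taking the first minus the rest: starting from the r=4.5 cylinder, the cone at (4.5, -0.5) partially overlaps it — only the 9.67 mm² overlap (of its 22.69 mm²) is removed, clipping the outline; the 28×22 cube at (14, 2.5) misses the remaining region (no effect) — boundary = 29.51 mm; the r=3.5 cylinder at (14.5, 8.5) contributes a regular 32-gon of circumradius 3.5 (perimeter = 2·32·3.500·sin(180°/32) = 21.96 mm); Taking the union: the 2 present regions are separate (no shared area or edge), so areas and boundary lengths simply add and each stays a separate island — boundary = 51.47 mm; (rotated 30° about Z; rotation is an isometry so areas/perimeters/island counts are preserved). So its perimeter = 51.47 mm. Layer 1 (z = 0.32): the r=4.5 cylinder contributes a regular 32-gon of circumradius 4.5 (perimeter = 2·32·4.500·sin(180°/32) = 28.23 mm); the cone at (4.5, -0.5) is not intersected at this z (z outside [1.5, 7]); the cube at (14, 2.5) is absent (z outside [0.5, 14.5]); Taking the first minus the rest: none of the subtracted shapes is present at this height, so the r=4.5 cylinder is unchanged — boundary = 28.23 mm; the cylinder at (14.5, 8.5) is not intersected at this z (z outside [2.5, 10]); Combining (union): only the result so far is present, so the union is just that shape — boundary = 28.23 mm; (whole slice rotated 30° about Z — lengths, areas and connectivity unchanged). So its perimeter = 28.23 mm. Layer 16 is larger (51.47 vs 28.23 mm).

layer 16 (z = 5.12 mm)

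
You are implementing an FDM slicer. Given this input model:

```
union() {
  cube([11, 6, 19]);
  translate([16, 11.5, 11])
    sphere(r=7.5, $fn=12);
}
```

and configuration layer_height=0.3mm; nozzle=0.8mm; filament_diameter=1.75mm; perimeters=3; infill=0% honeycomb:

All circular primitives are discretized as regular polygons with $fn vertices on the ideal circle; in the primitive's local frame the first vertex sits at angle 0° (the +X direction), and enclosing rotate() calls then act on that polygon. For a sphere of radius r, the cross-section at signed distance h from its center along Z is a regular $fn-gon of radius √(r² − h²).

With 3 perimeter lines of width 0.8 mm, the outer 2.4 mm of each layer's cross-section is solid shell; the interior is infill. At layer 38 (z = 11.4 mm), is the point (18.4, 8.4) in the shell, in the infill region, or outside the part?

infill

At z = 11.4 mm: the cube (footprint 11×6) is included at this height; the r=7.5 sphere at (16, 11.5) contributes a regular 12-gon of circumradius √(7.5²−0.4²) = 7.489; Taking the union: the 2 present regions are separate (no shared area or edge), so areas and boundary lengths simply add and each stays a separate island — 2 connected regions. Overall, the cross-section has 2 separate islands. The nearest boundary edge runs (22.49, 7.76)→(19.74, 5.01); distance from the point to it = 3.35 mm. (Shell/infill is judged within the island containing the point — the largest one.) The point is inside the cross-section and 3.35 mm from the nearest boundary — more than the 2.4 mm shell width (3 × 0.8), so it's in the infill interior.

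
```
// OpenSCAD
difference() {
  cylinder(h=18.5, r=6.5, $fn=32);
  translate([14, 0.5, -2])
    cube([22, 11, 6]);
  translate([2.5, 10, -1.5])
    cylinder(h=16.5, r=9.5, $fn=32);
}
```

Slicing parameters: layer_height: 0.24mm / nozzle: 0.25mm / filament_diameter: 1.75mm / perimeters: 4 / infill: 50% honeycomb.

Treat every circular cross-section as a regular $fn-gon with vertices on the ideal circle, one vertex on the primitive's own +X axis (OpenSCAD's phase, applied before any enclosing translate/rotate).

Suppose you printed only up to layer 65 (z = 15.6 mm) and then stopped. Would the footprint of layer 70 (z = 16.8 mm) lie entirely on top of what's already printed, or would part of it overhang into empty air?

Compare the two slices. At z = 15.6: the r=6.5 cylinder contributes a regular 32-gon of circumradius 6.5 (area = (32/2)·6.500²·sin(360°/32) = 131.88 mm²); the cube at (14, 0.5) is not intersected at this z (z outside [-2, 4]); the cylinder at (2.5, 10) is not intersected at this z (z outside [-1.5, 15]); Taking the first minus the rest: none of the subtracted shapes is present at this height, so the r=6.5 cylinder is unchanged — area = 131.88 mm². At z = 16.8: the r=6.5 cylinder gives a regular 32-gon of circumradius 6.5 (constant along its height) (area = (32/2)·6.500²·sin(360°/32) = 131.88 mm²); the cube at (14, 0.5) is absent (z outside [-2, 4]); the cylinder at (2.5, 10) does not reach this height (z outside [-1.5, 15]); Taking the first minus the rest: none of the subtracted shapes is present at this height, so the r=6.5 cylinder is unchanged — area = 131.88 mm². Checking containment: the cross-section at z = 16.8 is a subset of the cross-section at z = 15.6.

entirely on top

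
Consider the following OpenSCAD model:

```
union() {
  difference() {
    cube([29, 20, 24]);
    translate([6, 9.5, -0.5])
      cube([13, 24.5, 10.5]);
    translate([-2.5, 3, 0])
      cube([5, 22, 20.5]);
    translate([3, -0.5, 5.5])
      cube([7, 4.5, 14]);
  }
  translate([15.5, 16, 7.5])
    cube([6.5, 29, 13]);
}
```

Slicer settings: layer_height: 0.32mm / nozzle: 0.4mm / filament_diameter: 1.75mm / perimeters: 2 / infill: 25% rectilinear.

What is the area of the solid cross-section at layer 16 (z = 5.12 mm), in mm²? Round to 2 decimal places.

At z = 5.12 mm: the 29×20 cube contributes its full rectangle (area 580.00 mm²); the cube at (6, 9.5) (footprint 13×24.5) is included at this height (area 318.50 mm²); the 5×22 cube at (-2.5, 3) contributes its full rectangle (area 110.00 mm²); the cube at (3, -0.5) is not intersected at this z (z outside [5.5, 19.5]); After the difference (first − rest): starting from the 29×20 cube (580.00 mm²), the 13×24.5 cube at (6, 9.5) partially overlaps it — only the 136.50 mm² overlap (of its 318.50 mm²) is removed, clipping the outline; the 5×22 cube at (-2.5, 3) partially overlaps it — only the 42.50 mm² overlap (of its 110.00 mm²) is removed, clipping the outline — area = 401.00 mm²; the cube at (15.5, 16) is absent (z outside [7.5, 20.5]); Merging all regions: only the result so far is present, so the union is just that shape — area = 401.00 mm². Overall, the cross-section is a single solid region. Net area = 401.00 mm².

401.00 mm²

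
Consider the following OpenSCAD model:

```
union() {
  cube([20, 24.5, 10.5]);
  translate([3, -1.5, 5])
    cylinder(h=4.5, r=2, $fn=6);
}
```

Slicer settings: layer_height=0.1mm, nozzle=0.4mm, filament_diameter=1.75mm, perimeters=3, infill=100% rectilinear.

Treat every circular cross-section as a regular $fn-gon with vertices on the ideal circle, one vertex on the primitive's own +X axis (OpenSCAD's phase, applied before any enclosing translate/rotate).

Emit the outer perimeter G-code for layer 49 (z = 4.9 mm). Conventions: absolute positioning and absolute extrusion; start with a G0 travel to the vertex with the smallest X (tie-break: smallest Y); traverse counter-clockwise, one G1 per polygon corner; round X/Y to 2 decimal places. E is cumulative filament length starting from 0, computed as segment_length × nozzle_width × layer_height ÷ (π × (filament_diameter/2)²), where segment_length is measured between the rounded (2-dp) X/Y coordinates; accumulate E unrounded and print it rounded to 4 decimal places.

At z = 4.9 mm: the cube (footprint 20×24.5) is included at this height; the cylinder at (3, -1.5) is not intersected at this z (z outside [5, 9.5]); Combining (union): only the 20×24.5 cube is present, so the union is just that shape — 1 connected region. The outline is a single polygon with 4 vertices. Extrusion per mm of travel: 0.4 × 0.1 / (π × 0.875²) = 0.016630. Accumulating E over each segment gives final E = 1.4801.

G0 X0.00 Y0.00 Z4.90
G1 X20.00 Y0.00 E0.3326
G1 X20.00 Y24.50 E0.7400
G1 X0.00 Y24.50 E1.0726
G1 X0.00 Y0.00 E1.4801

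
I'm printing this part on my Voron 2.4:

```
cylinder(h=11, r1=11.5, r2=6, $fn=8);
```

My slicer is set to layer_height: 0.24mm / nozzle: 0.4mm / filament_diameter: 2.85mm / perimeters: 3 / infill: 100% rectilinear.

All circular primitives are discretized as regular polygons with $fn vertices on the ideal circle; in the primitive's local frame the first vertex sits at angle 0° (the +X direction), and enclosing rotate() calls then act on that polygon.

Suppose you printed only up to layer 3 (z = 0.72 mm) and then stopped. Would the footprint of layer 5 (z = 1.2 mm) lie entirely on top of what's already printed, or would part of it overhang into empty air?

Compare the two slices. At z = 0.72: the cone: at t=0.065 of its height the radius interpolates to r₁+(r₂−r₁)t = 11.140, giving a regular 8-gon of that circumradius (area = (8/2)·11.140²·sin(360°/8) = 351.01 mm²). At z = 1.2: the cone contributes a regular 8-gon of circumradius 10.900 (interpolated between r1=11.5 and r2=6 at t=0.109) (area = (8/2)·10.900²·sin(360°/8) = 336.05 mm²). Checking containment: the cross-section at z = 1.2 is a subset of the cross-section at z = 0.72.

entirely on top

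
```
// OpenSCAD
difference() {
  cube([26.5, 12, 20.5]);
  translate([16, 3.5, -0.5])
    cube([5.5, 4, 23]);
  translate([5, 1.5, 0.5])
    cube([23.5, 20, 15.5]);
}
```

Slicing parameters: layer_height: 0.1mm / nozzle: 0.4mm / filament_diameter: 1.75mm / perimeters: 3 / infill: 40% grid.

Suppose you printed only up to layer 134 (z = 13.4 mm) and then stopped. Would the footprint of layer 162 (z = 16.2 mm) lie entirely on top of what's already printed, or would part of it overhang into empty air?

Compare the two slices. At z = 13.4: the cube is present — its section is the full 26.5×12 rectangle (area 318.00 mm²); the cube at (16, 3.5) is present — its section is the full 5.5×4 rectangle (area 22.00 mm²); the 23.5×20 cube at (5, 1.5) contributes its full rectangle (area 470.00 mm²); Subtracting the remaining from the first: starting from the 26.5×12 cube (318.00 mm²), the 5.5×4 cube at (16, 3.5) lies wholly inside it (removes its full 22.00 mm² and its 19.00 mm outline becomes a hole wall); the 23.5×20 cube at (5, 1.5) partially overlaps it — only the 203.75 mm² overlap (of its 470.00 mm²) is removed, clipping the outline — area = 92.25 mm². At z = 16.2: the cube is present — its section is the full 26.5×12 rectangle (area 318.00 mm²); the cube at (16, 3.5) is present — its section is the full 5.5×4 rectangle (area 22.00 mm²); the cube at (5, 1.5) is not intersected at this z (z outside [0.5, 16]); Subtracting the remaining from the first: starting from the 26.5×12 cube (318.00 mm²), the 5.5×4 cube at (16, 3.5) lies wholly inside it (removes its full 22.00 mm² and its 19.00 mm outline becomes a hole wall) — area = 296.00 mm². Checking containment: at z = 16.2 the cross-section extends beyond the z = 13.4 cross-section by about 203.75 mm².

part overhangs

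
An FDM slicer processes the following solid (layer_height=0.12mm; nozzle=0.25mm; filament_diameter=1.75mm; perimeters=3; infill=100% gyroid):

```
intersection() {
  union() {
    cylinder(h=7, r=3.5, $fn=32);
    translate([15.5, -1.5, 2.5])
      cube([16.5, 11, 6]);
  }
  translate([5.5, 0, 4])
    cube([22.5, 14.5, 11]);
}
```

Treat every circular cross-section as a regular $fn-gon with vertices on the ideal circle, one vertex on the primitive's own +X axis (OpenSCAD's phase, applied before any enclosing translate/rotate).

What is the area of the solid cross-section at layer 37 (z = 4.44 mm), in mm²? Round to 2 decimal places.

At z = 4.44 mm: the r=3.5 cylinder gives a regular 32-gon of circumradius 3.5 (constant along its height) (area = (32/2)·3.500²·sin(360°/32) = 38.24 mm²); the 16.5×11 cube at (15.5, -1.5) contributes its full rectangle (area 181.50 mm²); Taking the union: the 2 present regions are separate (no shared area or edge), so areas and boundary lengths simply add and each stays a separate island — area = 219.74 mm²; the 22.5×14.5 cube at (5.5, 0) contributes its full rectangle (area 326.25 mm²); Keeping only the common overlap: the 22.5×14.5 cube at (5.5, 0) partially overlaps the result so far; clipping to the common part keeps 118.75 mm² — area = 118.75 mm². Overall, the cross-section is a single solid region. Net area = 118.75 mm².

118.75 mm²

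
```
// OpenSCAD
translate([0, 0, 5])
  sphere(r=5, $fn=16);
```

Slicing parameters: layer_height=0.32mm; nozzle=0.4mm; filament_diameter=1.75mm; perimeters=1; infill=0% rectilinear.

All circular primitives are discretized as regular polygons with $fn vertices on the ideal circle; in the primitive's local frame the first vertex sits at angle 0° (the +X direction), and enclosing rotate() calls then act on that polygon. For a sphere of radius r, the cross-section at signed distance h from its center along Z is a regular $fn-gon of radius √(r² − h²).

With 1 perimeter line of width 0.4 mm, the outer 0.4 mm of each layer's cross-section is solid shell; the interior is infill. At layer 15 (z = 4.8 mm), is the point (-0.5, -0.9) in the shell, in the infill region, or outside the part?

At z = 4.8 mm: the sphere: section is a regular 16-gon, circumradius = √(r²−h²) = √(5²−0.2²) = 4.996. Overall, the cross-section is a single solid region. The nearest boundary edge runs (-3.53, -3.53)→(-1.91, -4.62); distance from the point to it = 3.87 mm. The point is inside the cross-section and 3.87 mm from the nearest boundary — more than the 0.4 mm shell width (1 × 0.4), so it's in the infill interior.

infill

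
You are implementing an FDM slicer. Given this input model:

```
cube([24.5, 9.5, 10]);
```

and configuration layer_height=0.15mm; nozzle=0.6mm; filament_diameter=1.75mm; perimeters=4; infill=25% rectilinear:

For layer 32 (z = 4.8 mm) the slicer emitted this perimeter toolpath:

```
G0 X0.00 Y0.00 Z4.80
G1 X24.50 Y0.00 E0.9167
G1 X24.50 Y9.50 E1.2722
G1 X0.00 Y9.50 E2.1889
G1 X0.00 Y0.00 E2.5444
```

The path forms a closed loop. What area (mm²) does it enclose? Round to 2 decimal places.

232.75 mm²

Apply the shoelace formula to the sequence of (X, Y) vertices; enclosed area = 232.75 mm².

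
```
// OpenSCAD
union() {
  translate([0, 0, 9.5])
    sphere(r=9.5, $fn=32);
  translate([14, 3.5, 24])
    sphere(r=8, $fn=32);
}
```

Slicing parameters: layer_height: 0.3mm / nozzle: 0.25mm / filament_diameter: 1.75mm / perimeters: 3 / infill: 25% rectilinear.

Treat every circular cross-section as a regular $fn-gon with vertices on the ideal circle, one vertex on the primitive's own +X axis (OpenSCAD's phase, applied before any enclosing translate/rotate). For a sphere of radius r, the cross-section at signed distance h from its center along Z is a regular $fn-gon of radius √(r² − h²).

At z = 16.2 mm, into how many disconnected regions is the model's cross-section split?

2

At z = 16.2 mm: the r=9.5 sphere slices to a regular 32-gon of circumradius 6.735 (√(r²−h²) with h=6.7 from center); the r=8 sphere at (14, 3.5) slices to a regular 32-gon of circumradius 1.778 (√(r²−h²) with h=7.8 from center); Merging all regions: the 2 present regions are separate (no shared area or edge), so areas and boundary lengths simply add and each stays a separate island — 2 connected regions. The result has 2 disconnected regions.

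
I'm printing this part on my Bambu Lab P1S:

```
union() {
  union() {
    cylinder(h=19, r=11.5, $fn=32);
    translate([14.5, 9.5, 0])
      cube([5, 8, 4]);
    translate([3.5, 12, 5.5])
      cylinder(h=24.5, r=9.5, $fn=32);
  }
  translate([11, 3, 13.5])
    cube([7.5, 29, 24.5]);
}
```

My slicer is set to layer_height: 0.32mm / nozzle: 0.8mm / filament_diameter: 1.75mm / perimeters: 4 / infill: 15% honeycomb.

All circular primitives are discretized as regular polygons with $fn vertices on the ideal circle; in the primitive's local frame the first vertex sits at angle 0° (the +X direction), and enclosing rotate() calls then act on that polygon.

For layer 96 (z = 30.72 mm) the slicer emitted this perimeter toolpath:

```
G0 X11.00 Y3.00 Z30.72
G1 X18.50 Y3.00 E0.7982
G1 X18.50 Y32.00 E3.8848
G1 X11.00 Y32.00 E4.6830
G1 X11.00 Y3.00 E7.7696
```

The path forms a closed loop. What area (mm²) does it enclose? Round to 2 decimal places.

217.50 mm²

Apply the shoelace formula to the sequence of (X, Y) vertices; enclosed area = 217.50 mm².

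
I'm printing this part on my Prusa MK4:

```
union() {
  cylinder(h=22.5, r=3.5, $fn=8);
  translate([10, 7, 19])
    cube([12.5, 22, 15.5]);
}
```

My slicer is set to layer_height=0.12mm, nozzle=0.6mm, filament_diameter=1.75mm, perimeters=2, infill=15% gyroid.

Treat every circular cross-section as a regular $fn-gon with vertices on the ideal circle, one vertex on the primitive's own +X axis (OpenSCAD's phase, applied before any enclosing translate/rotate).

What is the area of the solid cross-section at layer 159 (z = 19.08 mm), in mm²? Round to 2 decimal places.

At z = 19.08 mm: the cylinder: section is a regular 8-gon, circumradius r=3.5 (area = (8/2)·3.500²·sin(360°/8) = 34.65 mm²); the cube at (10, 7) is present — its section is the full 12.5×22 rectangle (area 275.00 mm²); Combining (union): the 2 present regions are separate (no shared area or edge), so areas and boundary lengths simply add and each stays a separate island — area = 309.65 mm². Overall, the cross-section has 2 separate islands. Net area = 309.65 mm².

309.65 mm²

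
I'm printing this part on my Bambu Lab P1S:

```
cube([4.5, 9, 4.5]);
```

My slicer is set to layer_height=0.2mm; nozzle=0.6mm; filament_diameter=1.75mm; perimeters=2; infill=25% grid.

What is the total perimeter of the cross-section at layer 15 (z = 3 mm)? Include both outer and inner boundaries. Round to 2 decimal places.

At z = 3 mm: the cube (footprint 4.5×9) is included at this height (perimeter 27.00 mm). Overall, the cross-section is a single solid region. Total boundary length (outer) = 27.00 mm.

27.00 mm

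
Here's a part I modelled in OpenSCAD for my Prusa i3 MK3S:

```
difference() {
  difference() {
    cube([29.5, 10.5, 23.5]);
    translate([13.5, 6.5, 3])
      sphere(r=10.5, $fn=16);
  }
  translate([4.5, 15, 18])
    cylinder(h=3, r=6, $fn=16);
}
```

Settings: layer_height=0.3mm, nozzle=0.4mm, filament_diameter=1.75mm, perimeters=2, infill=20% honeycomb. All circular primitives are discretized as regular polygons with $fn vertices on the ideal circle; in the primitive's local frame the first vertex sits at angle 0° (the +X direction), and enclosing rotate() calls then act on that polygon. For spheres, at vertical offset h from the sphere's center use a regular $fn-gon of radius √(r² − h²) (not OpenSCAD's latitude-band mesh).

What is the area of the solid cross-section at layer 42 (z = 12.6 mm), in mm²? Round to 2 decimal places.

254.69 mm²

At z = 12.6 mm: the 29.5×10.5 cube contributes its full rectangle (area 309.75 mm²); the r=10.5 sphere at (13.5, 6.5) contributes a regular 16-gon of circumradius √(10.5²−9.6²) = 4.253 (area = (16/2)·4.253²·sin(360°/16) = 55.38 mm²); Taking the first minus the rest: starting from the 29.5×10.5 cube (309.75 mm²), the r=10.5 sphere at (13.5, 6.5) partially overlaps it — only the 55.06 mm² overlap (of its 55.38 mm²) is removed, clipping the outline — area = 254.69 mm²; the cylinder at (4.5, 15) does not reach this height (z outside [18, 21]); Subtracting the remaining from the first: none of the subtracted shapes is present at this height, so that combined region is unchanged — area = 254.69 mm². Overall, the cross-section is a single solid region. Net area = 254.69 mm².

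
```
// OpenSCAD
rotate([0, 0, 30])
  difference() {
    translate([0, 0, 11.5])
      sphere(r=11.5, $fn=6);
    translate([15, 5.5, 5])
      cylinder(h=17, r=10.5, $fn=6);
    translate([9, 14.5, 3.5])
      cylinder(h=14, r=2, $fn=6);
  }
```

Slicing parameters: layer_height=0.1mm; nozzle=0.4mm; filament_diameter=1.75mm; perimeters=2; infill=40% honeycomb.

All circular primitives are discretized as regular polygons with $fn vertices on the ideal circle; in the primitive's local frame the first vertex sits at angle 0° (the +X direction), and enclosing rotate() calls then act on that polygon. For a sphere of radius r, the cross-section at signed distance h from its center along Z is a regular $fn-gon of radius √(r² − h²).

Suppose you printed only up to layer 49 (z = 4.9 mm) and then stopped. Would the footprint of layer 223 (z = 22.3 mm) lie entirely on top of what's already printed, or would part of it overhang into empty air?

entirely on top

Compare the two slices. At z = 4.9: the sphere: section is a regular 6-gon, circumradius = √(r²−h²) = √(11.5²−6.6²) = 9.418 (area = (6/2)·9.418²·sin(360°/6) = 230.42 mm²); the cylinder at (15, 5.5) is absent (z outside [5, 22]); the r=2 cylinder at (9, 14.5) gives a regular 6-gon of circumradius 2 (constant along its height) (area = (6/2)·2.000²·sin(360°/6) = 10.39 mm²); Taking the first minus the rest: starting from the r=11.5 sphere (230.42 mm²), the r=2 cylinder at (9, 14.5) misses the remaining region (no effect) — area = 230.42 mm²; (rotated 30° about Z; rotation is an isometry so areas/perimeters/island counts are preserved). At z = 22.3: the r=11.5 sphere slices to a regular 6-gon of circumradius 3.951 (√(r²−h²) with h=10.8 from center) (area = (6/2)·3.951²·sin(360°/6) = 40.56 mm²); the cylinder at (15, 5.5) does not reach this height (z outside [5, 22]); the cylinder at (9, 14.5) does not reach this height (z outside [3.5, 17.5]); After the difference (first − rest): none of the subtracted shapes is present at this height, so the r=11.5 sphere is unchanged — area = 40.56 mm²; (rotated 30° about Z; rotation is an isometry so areas/perimeters/island counts are preserved). Checking containment: the cross-section at z = 22.3 is a subset of the cross-section at z = 4.9.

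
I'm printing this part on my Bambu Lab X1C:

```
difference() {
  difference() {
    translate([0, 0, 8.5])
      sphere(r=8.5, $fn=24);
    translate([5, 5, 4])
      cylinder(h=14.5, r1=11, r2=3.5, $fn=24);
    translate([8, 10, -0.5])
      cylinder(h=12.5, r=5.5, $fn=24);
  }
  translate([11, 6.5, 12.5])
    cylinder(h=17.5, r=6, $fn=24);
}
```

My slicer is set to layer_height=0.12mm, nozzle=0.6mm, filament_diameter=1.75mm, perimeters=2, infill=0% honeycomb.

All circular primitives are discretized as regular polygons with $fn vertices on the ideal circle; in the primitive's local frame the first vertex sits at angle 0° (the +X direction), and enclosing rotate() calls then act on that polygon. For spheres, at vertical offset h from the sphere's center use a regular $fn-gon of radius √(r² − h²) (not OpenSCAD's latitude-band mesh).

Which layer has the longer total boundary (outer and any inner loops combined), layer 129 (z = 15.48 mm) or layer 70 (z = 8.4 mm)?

Layer 129 (z = 15.48): the r=8.5 sphere slices to a regular 24-gon of circumradius 4.851 (√(r²−h²) with h=6.98 from center) (perimeter = 2·24·4.851·sin(180°/24) = 30.39 mm); the cone at (5, 5): at t=0.792 of its height the radius interpolates to r₁+(r₂−r₁)t = 5.062, giving a regular 24-gon of that circumradius (perimeter = 2·24·5.062·sin(180°/24) = 31.72 mm); the cylinder at (8, 10) is not intersected at this z (z outside [-0.5, 12]); Subtracting the remaining from the first: starting from the r=8.5 sphere, the cone at (5, 5) partially overlaps it — only the 13.15 mm² overlap (of its 79.59 mm²) is removed, clipping the outline — boundary = 30.33 mm; the r=6 cylinder at (11, 6.5) contributes a regular 24-gon of circumradius 6 (perimeter = 2·24·6.000·sin(180°/24) = 37.59 mm); After the difference (first − rest): starting from the result so far, the r=6 cylinder at (11, 6.5) misses the remaining region (no effect) — boundary = 30.33 mm. So its perimeter = 30.33 mm. Layer 70 (z = 8.4): the r=8.5 sphere slices to a regular 24-gon of circumradius 8.499 (√(r²−h²) with h=0.1 from center) (perimeter = 2·24·8.499·sin(180°/24) = 53.25 mm); the cone at (5, 5): at t=0.303 of its height the radius interpolates to r₁+(r₂−r₁)t = 8.724, giving a regular 24-gon of that circumradius (perimeter = 2·24·8.724·sin(180°/24) = 54.66 mm); the r=5.5 cylinder at (8, 10) gives a regular 24-gon of circumradius 5.5 (constant along its height) (perimeter = 2·24·5.500·sin(180°/24) = 34.46 mm); Subtracting the remaining from the first: starting from the r=8.5 sphere, the cone at (5, 5) partially overlaps it — only the 112.77 mm² overlap (of its 236.39 mm²) is removed, clipping the outline; the r=5.5 cylinder at (8, 10) misses the remaining region (no effect) — boundary = 52.70 mm; the cylinder at (11, 6.5) does not reach this height (z outside [12.5, 30]); Taking the first minus the rest: none of the subtracted shapes is present at this height, so the result so far is unchanged — boundary = 52.70 mm. So its perimeter = 52.70 mm. Layer 70 is larger (52.70 vs 30.33 mm).

layer 70 (z = 8.4 mm)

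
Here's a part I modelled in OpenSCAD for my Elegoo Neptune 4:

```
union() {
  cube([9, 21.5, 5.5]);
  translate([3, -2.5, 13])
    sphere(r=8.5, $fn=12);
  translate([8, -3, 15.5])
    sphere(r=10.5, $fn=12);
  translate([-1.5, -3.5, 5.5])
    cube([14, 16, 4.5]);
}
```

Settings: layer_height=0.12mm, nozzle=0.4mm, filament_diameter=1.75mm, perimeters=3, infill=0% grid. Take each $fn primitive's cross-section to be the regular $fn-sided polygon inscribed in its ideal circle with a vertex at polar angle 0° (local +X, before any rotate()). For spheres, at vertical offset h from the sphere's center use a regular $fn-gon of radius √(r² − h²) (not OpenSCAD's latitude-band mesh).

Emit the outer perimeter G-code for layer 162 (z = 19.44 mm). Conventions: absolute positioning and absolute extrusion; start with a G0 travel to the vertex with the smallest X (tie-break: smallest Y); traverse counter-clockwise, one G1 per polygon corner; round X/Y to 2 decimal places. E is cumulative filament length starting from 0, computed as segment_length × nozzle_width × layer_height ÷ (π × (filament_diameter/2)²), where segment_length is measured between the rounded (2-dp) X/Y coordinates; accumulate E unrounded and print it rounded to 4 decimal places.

G0 X-2.55 Y-2.50 Z19.44
G1 X-1.80 Y-5.27 E0.0573
G1 X-0.87 Y-6.20 E0.0835
G1 X-0.43 Y-7.87 E0.1180
G1 X3.13 Y-11.43 E0.2185
G1 X8.00 Y-12.73 E0.3190
G1 X12.87 Y-11.43 E0.4196
G1 X16.43 Y-7.87 E0.5201
G1 X17.73 Y-3.00 E0.6207
G1 X16.43 Y1.87 E0.7213
G1 X12.87 Y5.43 E0.8217
G1 X8.00 Y6.73 E0.9223
G1 X3.13 Y5.43 E1.0229
G1 X-0.43 Y1.87 E1.1234
G1 X-0.51 Y1.57 E1.1296
G1 X-1.80 Y0.27 E1.1661
G1 X-2.55 Y-2.50 E1.2234

At z = 19.44 mm: the cube is not intersected at this z (z outside [0, 5.5]); the sphere at (3, -2.5): section is a regular 12-gon, circumradius = √(r²−h²) = √(8.5²−6.44²) = 5.548; the sphere at (8, -3): section is a regular 12-gon, circumradius = √(r²−h²) = √(10.5²−3.94²) = 9.733; the cube at (-1.5, -3.5) is not intersected at this z (z outside [5.5, 10]); Combining (union): the regions partially overlap (shared area 86.81 mm²), so overlapping operands fuse into one piece — 1 connected region. The outline is a single polygon with 16 vertices. Extrusion per mm of travel: 0.4 × 0.12 / (π × 0.875²) = 0.019956. Accumulating E over each segment gives final E = 1.2234.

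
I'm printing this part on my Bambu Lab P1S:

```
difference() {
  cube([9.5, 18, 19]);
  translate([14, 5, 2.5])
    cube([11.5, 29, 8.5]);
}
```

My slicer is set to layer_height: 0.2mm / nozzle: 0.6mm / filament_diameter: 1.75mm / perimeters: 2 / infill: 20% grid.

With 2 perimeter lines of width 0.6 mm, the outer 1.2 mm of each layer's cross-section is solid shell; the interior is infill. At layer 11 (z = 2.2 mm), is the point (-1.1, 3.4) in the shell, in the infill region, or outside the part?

At z = 2.2 mm: the 9.5×18 cube contributes its full rectangle; the cube at (14, 5) is absent (z outside [2.5, 11]); Taking the first minus the rest: none of the subtracted shapes is present at this height, so the 9.5×18 cube is unchanged — 1 connected region. Overall, the cross-section is a single solid region. The nearest boundary edge runs (0.00, 18.00)→(0.00, 0.00); distance from the point to it = 1.10 mm. The point is not inside any of the regions above, so it lies outside the cross-section (1.10 mm from the nearest boundary).

outside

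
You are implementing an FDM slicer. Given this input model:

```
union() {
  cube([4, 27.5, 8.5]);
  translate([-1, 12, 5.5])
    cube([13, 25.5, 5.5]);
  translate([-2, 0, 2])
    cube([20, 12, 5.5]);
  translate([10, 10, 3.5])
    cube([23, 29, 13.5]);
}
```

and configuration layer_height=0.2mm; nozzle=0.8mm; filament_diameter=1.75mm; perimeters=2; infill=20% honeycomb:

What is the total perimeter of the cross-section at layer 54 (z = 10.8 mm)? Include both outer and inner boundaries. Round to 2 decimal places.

At z = 10.8 mm: the cube is not intersected at this z (z outside [0, 8.5]); the cube at (-1, 12) (footprint 13×25.5) is included at this height (perimeter 77.00 mm); the cube at (-2, 0) does not reach this height (z outside [2, 7.5]); the 23×29 cube at (10, 10) contributes its full rectangle (perimeter 104.00 mm); Merging all regions: the regions partially overlap (shared area 51.00 mm²), so the edge portions inside another operand are dropped and the merged outline is re-measured after clipping — boundary = 126.00 mm. Overall, the cross-section is a single solid region. Total boundary length (outer) = 126.00 mm.

126.00 mm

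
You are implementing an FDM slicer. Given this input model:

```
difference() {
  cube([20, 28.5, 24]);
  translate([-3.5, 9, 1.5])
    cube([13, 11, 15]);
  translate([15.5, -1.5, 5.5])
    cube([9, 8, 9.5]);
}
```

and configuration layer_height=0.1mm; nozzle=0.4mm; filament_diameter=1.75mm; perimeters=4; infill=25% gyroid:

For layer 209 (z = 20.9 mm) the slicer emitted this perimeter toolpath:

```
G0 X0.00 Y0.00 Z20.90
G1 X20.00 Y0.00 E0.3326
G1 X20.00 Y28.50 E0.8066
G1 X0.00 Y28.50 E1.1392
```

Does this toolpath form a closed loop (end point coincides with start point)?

Start point (G0): (0.00, 0.00). End point (last G1): the path does not return to the start — open.

no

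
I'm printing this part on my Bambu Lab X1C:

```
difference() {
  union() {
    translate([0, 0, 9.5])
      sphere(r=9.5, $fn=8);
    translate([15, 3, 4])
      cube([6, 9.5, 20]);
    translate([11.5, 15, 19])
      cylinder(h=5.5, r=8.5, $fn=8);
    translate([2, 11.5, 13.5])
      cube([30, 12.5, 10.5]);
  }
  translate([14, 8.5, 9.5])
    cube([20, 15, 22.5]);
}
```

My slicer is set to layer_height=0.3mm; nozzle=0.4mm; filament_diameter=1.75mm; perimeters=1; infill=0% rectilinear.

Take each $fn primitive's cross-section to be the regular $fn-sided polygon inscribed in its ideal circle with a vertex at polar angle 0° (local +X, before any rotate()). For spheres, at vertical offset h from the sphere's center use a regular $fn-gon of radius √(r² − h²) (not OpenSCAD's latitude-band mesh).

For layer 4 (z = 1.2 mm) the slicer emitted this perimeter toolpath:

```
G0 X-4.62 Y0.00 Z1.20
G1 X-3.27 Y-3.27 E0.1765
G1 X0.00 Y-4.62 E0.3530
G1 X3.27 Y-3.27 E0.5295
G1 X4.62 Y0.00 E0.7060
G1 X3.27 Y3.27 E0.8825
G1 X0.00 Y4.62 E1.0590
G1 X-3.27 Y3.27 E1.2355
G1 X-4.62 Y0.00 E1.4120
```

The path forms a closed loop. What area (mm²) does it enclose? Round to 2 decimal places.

60.43 mm²

Apply the shoelace formula to the sequence of (X, Y) vertices; enclosed area = 60.43 mm².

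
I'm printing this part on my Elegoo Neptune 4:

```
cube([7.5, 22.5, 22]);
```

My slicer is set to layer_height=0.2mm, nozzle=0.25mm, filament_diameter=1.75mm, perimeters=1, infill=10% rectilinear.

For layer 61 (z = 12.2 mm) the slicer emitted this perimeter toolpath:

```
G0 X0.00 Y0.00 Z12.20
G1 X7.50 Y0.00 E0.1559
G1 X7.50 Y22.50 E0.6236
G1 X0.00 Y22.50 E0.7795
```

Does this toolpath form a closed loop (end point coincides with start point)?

no

Start point (G0): (0.00, 0.00). End point (last G1): the path does not return to the start — open.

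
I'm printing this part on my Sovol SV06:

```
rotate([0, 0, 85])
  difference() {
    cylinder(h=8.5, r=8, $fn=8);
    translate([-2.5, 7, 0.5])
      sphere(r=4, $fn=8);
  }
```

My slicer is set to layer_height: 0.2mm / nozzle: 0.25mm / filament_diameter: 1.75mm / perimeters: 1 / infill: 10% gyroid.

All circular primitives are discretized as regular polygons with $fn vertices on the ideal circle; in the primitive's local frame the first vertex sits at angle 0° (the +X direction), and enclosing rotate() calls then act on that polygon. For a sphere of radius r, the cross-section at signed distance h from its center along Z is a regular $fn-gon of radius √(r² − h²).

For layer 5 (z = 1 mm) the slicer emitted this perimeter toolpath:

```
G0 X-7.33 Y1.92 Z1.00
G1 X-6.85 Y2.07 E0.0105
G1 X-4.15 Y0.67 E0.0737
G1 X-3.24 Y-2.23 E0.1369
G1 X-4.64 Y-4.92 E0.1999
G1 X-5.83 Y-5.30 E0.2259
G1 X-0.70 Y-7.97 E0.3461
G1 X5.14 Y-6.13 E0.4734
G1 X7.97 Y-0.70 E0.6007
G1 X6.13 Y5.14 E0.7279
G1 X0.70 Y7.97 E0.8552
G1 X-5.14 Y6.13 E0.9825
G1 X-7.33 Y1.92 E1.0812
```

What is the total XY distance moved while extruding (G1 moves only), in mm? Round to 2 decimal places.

52.01 mm

Sum the Euclidean lengths of each G1 segment: total = 52.01 mm.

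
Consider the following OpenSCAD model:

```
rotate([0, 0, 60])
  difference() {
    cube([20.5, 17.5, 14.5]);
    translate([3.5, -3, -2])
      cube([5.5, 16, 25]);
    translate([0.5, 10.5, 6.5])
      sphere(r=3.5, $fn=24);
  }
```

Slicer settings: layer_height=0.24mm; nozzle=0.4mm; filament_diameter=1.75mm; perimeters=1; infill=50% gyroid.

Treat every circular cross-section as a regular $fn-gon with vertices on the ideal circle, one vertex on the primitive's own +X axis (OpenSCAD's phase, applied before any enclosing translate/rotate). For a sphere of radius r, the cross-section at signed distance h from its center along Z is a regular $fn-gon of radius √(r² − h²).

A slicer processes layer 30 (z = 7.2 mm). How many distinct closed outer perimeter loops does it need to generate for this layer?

2

At z = 7.2 mm: the cube is present — its section is the full 20.5×17.5 rectangle; the cube at (3.5, -3) is present — its section is the full 5.5×16 rectangle; the r=3.5 sphere at (0.5, 10.5) contributes a regular 24-gon of circumradius √(3.5²−0.7²) = 3.429; After the difference (first − rest): starting from the 20.5×17.5 cube, the 5.5×16 cube at (3.5, -3) partially overlaps it — only the 71.50 mm² overlap (of its 88.00 mm²) is removed, clipping the outline; the r=3.5 sphere at (0.5, 10.5) partially overlaps it — only the 20.76 mm² overlap (of its 36.52 mm²) is removed, clipping the outline — 2 connected regions; (whole slice rotated 60° about Z — lengths, areas and connectivity unchanged). The result has 2 disconnected regions.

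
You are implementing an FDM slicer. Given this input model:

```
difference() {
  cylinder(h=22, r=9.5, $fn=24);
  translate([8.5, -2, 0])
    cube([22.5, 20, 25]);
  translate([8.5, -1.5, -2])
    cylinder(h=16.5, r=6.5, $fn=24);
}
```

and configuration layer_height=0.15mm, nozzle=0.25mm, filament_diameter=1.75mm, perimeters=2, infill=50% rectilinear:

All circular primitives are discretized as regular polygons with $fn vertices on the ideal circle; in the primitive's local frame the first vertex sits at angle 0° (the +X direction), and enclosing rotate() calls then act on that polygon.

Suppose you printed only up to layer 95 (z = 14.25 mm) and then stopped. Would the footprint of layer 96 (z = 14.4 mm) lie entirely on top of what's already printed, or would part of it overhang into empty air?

entirely on top

Compare the two slices. At z = 14.25: the cylinder: section is a regular 24-gon, circumradius r=9.5 (area = (24/2)·9.500²·sin(360°/24) = 280.30 mm²); the cube at (8.5, -2) is present — its section is the full 22.5×20 rectangle (area 450.00 mm²); the cylinder at (8.5, -1.5): section is a regular 24-gon, circumradius r=6.5 (area = (24/2)·6.500²·sin(360°/24) = 131.22 mm²); Taking the first minus the rest: starting from the r=9.5 cylinder (280.30 mm²), the 22.5×20 cube at (8.5, -2) partially overlaps it — only the 4.35 mm² overlap (of its 450.00 mm²) is removed, clipping the outline; the r=6.5 cylinder at (8.5, -1.5) partially overlaps it — only the 61.69 mm² overlap (of its 131.22 mm²) is removed, clipping the outline — area = 214.26 mm². At z = 14.4: the r=9.5 cylinder contributes a regular 24-gon of circumradius 9.5 (area = (24/2)·9.500²·sin(360°/24) = 280.30 mm²); the 22.5×20 cube at (8.5, -2) contributes its full rectangle (area 450.00 mm²); the cylinder at (8.5, -1.5): section is a regular 24-gon, circumradius r=6.5 (area = (24/2)·6.500²·sin(360°/24) = 131.22 mm²); After the difference (first − rest): starting from the r=9.5 cylinder (280.30 mm²), the 22.5×20 cube at (8.5, -2) partially overlaps it — only the 4.35 mm² overlap (of its 450.00 mm²) is removed, clipping the outline; the r=6.5 cylinder at (8.5, -1.5) partially overlaps it — only the 61.69 mm² overlap (of its 131.22 mm²) is removed, clipping the outline — area = 214.26 mm². Checking containment: the cross-section at z = 14.4 is a subset of the cross-section at z = 14.25.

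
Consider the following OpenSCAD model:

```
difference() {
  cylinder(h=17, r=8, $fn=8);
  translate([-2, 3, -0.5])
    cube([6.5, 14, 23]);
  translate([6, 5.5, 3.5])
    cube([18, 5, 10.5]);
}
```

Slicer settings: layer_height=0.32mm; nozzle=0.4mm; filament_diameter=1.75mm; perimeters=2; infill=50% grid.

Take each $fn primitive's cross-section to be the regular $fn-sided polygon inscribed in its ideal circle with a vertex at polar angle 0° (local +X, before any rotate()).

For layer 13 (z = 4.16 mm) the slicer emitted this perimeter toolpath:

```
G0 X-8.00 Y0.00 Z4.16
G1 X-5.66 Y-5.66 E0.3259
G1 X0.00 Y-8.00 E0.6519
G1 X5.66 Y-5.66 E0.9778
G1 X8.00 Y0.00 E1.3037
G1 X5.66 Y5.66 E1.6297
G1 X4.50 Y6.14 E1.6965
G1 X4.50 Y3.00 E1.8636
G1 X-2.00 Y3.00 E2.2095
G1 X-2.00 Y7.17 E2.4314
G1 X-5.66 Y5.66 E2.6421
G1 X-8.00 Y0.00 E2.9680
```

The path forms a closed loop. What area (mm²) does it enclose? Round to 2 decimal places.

153.63 mm²

Apply the shoelace formula to the sequence of (X, Y) vertices; enclosed area = 153.63 mm².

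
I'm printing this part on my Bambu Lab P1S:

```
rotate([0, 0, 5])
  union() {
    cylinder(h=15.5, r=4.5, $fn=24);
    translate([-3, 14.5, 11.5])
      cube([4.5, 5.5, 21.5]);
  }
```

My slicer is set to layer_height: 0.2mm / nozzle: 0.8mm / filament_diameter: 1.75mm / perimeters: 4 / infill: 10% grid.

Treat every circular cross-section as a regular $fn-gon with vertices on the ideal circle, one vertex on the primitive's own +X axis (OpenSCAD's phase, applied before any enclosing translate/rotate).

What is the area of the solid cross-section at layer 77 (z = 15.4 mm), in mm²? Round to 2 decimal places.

87.64 mm²

At z = 15.4 mm: the cylinder: section is a regular 24-gon, circumradius r=4.5 (area = (24/2)·4.500²·sin(360°/24) = 62.89 mm²); the 4.5×5.5 cube at (-3, 14.5) contributes its full rectangle (area 24.75 mm²); Combining (union): the 2 present regions are separate (no shared area or edge), so areas and boundary lengths simply add and each stays a separate island — area = 87.64 mm²; (whole slice rotated 5° about Z — lengths, areas and connectivity unchanged). Overall, the cross-section has 2 separate islands. Net area = 87.64 mm².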